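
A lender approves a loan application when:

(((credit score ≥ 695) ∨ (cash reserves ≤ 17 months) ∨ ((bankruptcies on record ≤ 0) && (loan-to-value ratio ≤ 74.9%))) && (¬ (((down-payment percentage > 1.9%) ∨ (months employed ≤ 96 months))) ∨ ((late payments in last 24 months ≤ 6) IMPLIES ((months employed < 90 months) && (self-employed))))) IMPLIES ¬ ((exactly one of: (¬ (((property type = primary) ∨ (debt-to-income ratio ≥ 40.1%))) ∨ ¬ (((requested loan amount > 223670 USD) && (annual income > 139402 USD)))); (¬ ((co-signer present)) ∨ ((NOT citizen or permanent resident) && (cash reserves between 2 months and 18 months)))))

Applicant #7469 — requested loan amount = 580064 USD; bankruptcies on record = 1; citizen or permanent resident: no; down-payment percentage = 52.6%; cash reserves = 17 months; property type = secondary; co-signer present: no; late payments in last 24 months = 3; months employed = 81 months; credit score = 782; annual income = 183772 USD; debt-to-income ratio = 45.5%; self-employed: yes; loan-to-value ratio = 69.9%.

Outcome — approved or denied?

Denied

Atomic conditions:
  credit score ≥ 695: 782 ≥ 695 is true
  cash reserves ≤ 17 months: 17 ≤ 17 is true
  bankruptcies on record ≤ 0: 1 ≤ 0 is false
  loan-to-value ratio ≤ 74.9%: 69.9 ≤ 74.9 is true
  down-payment percentage > 1.9%: 52.6 > 1.9 is true
  months employed ≤ 96 months: 81 ≤ 96 is true
  late payments in last 24 months ≤ 6: 3 ≤ 6 is true
  months employed < 90 months: 81 < 90 is true
  self-employed: yes → true
  property type = primary: secondary == primary is false
  debt-to-income ratio ≥ 40.1%: 45.5 ≥ 40.1 is true
  requested loan amount > 223670 USD: 580064 > 223670 is true
  annual income > 139402 USD: 183772 > 139402 is true
  co-signer present: no → false
  NOT citizen or permanent resident: no → true
  cash reserves between 2 months and 18 months: 17 in [2, 18] is true
Combine:
[1.1.3] false AND true = false
[1.1] true OR true OR false = true
[1.2.1.1] true OR true = true
[1.2.1] NOT true = false
[1.2.2.2] true AND true = true
[1.2.2] true → true = true
[1.2] false OR true = true
[1] true AND true = true
[2.1.1.1.1] false OR true = true
[2.1.1.1] NOT true = false
[2.1.1.2.1] true AND true = true
[2.1.1.2] NOT true = false
[2.1.1] false OR false = false
[2.1.2.1] NOT false = true
[2.1.2.2] true AND true = true
[2.1.2] true OR true = true
[2.1] exactly-one(false, true) = true
[2] NOT true = false
[root] true → false = false
Overall: false → denied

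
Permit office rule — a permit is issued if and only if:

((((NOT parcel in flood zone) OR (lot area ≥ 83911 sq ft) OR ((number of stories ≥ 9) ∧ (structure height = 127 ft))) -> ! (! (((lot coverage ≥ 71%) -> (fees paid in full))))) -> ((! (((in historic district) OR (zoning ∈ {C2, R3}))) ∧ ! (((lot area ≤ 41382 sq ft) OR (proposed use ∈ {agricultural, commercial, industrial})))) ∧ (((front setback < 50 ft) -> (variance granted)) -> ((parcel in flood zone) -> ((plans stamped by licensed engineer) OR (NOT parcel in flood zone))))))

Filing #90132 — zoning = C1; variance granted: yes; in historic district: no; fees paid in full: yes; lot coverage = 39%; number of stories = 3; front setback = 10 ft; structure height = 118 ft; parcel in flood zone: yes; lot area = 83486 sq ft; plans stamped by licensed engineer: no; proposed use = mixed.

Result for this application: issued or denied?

Atomic conditions:
  NOT parcel in flood zone: yes → false
  lot area ≥ 83911 sq ft: 83486 ≥ 83911 is false
  number of stories ≥ 9: 3 ≥ 9 is false
  structure height = 127 ft: 118 == 127 is false
  lot coverage ≥ 71%: 39 ≥ 71 is false
  fees paid in full: yes → true
  in historic district: no → false
  zoning ∈ {C2, R3}: C1 is not in the set → false
  lot area ≤ 41382 sq ft: 83486 ≤ 41382 is false
  proposed use ∈ {agricultural, commercial, industrial}: mixed is not in the set → false
  front setback < 50 ft: 10 < 50 is true
  variance granted: yes → true
  parcel in flood zone: yes → true
  plans stamped by licensed engineer: no → false
Combine:
[1.1.3] false AND false = false
[1.1] false OR false OR false = false
[1.2.1.1] false → true (antecedent false ⇒ implication holds) = true
[1.2.1] NOT true = false
[1.2] NOT false = true
[1] false → true (antecedent false ⇒ implication holds) = true
[2.1.1.1] false OR false = false
[2.1.1] NOT false = true
[2.1.2.1] false OR false = false
[2.1.2] NOT false = true
[2.1] true AND true = true
[2.2.1] true → true = true
[2.2.2.2] false OR false = false
[2.2.2] true → false = false
[2.2] true → false = false
[2] true AND false = false
[root] true → false = false
Overall: false → denied

Denied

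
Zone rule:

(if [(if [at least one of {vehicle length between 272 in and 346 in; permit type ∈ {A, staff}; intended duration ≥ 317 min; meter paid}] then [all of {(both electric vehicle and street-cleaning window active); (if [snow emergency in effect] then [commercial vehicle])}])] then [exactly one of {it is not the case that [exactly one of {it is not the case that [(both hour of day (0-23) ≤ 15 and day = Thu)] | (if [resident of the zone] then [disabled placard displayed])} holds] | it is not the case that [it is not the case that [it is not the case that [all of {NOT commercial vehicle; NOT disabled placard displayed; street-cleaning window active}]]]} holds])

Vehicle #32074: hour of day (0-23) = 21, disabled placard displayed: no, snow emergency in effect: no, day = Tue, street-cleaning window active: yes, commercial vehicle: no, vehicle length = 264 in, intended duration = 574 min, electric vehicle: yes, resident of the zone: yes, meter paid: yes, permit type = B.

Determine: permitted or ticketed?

Atomic conditions:
  vehicle length between 272 in and 346 in: 264 in [272, 346] is false
  permit type ∈ {A, staff}: B is not in the set → false
  intended duration ≥ 317 min: 574 ≥ 317 is true
  meter paid: yes → true
  electric vehicle: yes → true
  street-cleaning window active: yes → true
  snow emergency in effect: no → false
  commercial vehicle: no → false
  hour of day (0-23) ≤ 15: 21 ≤ 15 is false
  day = Thu: Tue == Thu is false
  resident of the zone: yes → true
  disabled placard displayed: no → false
  NOT commercial vehicle: no → true
  NOT disabled placard displayed: no → true
Combine:
[1.1] false OR false OR true OR true = true
[1.2.1] true AND true = true
[1.2.2] false → false (antecedent false ⇒ implication holds) = true
[1.2] true AND true = true
[1] true → true = true
[2.1.1.1.1] false AND false = false
[2.1.1.1] NOT false = true
[2.1.1.2] true → false = false
[2.1.1] exactly-one(true, false) = true
[2.1] NOT true = false
[2.2.1.1.1] true AND true AND true = true
[2.2.1.1] NOT true = false
[2.2.1] NOT false = true
[2.2] NOT true = false
[2] exactly-one(false, false) = false
[root] true → false = false
Overall: false → ticketed

Ticketed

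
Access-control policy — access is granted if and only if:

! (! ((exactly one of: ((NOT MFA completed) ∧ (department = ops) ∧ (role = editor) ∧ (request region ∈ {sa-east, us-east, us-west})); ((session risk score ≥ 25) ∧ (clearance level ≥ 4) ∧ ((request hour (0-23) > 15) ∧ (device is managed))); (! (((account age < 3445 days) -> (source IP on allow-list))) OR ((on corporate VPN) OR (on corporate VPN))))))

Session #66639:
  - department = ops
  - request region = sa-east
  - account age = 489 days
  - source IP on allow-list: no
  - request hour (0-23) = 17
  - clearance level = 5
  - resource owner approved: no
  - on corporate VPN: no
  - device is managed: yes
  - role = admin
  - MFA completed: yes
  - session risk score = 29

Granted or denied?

Denied

Atomic conditions:
  NOT MFA completed: yes → false
  department = ops: ops == ops is true
  role = editor: admin == editor is false
  request region ∈ {sa-east, us-east, us-west}: sa-east is in the set → true
  session risk score ≥ 25: 29 ≥ 25 is true
  clearance level ≥ 4: 5 ≥ 4 is true
  request hour (0-23) > 15: 17 > 15 is true
  device is managed: yes → true
  account age < 3445 days: 489 < 3445 is true
  source IP on allow-list: no → false
  on corporate VPN: no → false
Combine:
[1.1.1] false AND true AND false AND true = false
[1.1.2.3] true AND true = true
[1.1.2] true AND true AND true = true
[1.1.3.1.1] true → false = false
[1.1.3.1] NOT false = true
[1.1.3.2] false OR false = false
[1.1.3] true OR false = true
[1.1] exactly-one(false, true, true) = false
[1] NOT false = true
[root] NOT true = false
Overall: false → denied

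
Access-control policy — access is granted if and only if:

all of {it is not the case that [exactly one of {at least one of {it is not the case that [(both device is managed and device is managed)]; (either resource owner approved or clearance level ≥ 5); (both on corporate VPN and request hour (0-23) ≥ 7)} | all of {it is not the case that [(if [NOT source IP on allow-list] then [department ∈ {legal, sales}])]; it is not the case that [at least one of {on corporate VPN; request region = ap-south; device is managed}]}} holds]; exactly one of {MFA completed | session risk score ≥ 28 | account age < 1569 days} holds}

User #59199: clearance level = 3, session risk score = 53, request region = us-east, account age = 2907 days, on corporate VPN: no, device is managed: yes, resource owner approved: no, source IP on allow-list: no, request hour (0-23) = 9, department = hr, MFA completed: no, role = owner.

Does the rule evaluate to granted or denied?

Atomic conditions:
  device is managed: yes → true
  resource owner approved: no → false
  clearance level ≥ 5: 3 ≥ 5 is false
  on corporate VPN: no → false
  request hour (0-23) ≥ 7: 9 ≥ 7 is true
  NOT source IP on allow-list: no → true
  department ∈ {legal, sales}: hr is not in the set → false
  request region = ap-south: us-east == ap-south is false
  MFA completed: no → false
  session risk score ≥ 28: 53 ≥ 28 is true
  account age < 1569 days: 2907 < 1569 is false
Combine:
[1.1.1.1.1] true AND true = true
[1.1.1.1] NOT true = false
[1.1.1.2] false OR false = false
[1.1.1.3] false AND true = false
[1.1.1] false OR false OR false = false
[1.1.2.1.1] true → false = false
[1.1.2.1] NOT false = true
[1.1.2.2.1] false OR false OR true = true
[1.1.2.2] NOT true = false
[1.1.2] true AND false = false
[1.1] exactly-one(false, false) = false
[1] NOT false = true
[2] exactly-one(false, true, false) = true
[root] true AND true = true
Overall: true → granted

Granted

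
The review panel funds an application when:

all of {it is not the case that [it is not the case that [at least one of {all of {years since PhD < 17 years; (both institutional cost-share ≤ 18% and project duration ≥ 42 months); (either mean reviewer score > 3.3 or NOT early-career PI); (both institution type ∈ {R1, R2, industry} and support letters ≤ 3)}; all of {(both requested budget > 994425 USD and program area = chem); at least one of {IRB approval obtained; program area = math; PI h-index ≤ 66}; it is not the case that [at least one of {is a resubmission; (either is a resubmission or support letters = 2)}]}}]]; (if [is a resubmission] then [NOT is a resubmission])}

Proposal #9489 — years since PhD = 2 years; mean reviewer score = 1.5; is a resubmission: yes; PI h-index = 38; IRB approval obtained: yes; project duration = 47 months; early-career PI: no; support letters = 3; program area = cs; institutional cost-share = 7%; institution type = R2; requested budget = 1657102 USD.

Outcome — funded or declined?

Atomic conditions:
  years since PhD < 17 years: 2 < 17 is true
  institutional cost-share ≤ 18%: 7 ≤ 18 is true
  project duration ≥ 42 months: 47 ≥ 42 is true
  mean reviewer score > 3.3: 1.5 > 3.3 is false
  NOT early-career PI: no → true
  institution type ∈ {R1, R2, industry}: R2 is in the set → true
  support letters ≤ 3: 3 ≤ 3 is true
  requested budget > 994425 USD: 1657102 > 994425 is true
  program area = chem: cs == chem is false
  IRB approval obtained: yes → true
  program area = math: cs == math is false
  PI h-index ≤ 66: 38 ≤ 66 is true
  is a resubmission: yes → true
  support letters = 2: 3 == 2 is false
  NOT is a resubmission: yes → false
Combine:
[1.1.1.1.2] true AND true = true
[1.1.1.1.3] false OR true = true
[1.1.1.1.4] true AND true = true
[1.1.1.1] true AND true AND true AND true = true
[1.1.1.2.1] true AND false = false
[1.1.1.2.2] true OR false OR true = true
[1.1.1.2.3.1.2] true OR false = true
[1.1.1.2.3.1] true OR true = true
[1.1.1.2.3] NOT true = false
[1.1.1.2] false AND true AND false = false
[1.1.1] true OR false = true
[1.1] NOT true = false
[1] NOT false = true
[2] true → false = false
[root] true AND false = false
Overall: false → declined

Declined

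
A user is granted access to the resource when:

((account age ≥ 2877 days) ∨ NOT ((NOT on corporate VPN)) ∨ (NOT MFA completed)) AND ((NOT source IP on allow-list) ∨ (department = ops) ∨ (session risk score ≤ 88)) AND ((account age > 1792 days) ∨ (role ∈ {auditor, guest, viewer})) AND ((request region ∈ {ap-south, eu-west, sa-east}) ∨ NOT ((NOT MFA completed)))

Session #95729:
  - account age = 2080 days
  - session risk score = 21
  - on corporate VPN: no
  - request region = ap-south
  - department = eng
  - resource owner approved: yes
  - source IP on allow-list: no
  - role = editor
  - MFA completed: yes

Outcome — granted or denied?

Denied

Atomic conditions:
  account age ≥ 2877 days: 2080 ≥ 2877 is false
  NOT on corporate VPN: no → true
  NOT MFA completed: yes → false
  NOT source IP on allow-list: no → true
  department = ops: eng == ops is false
  session risk score ≤ 88: 21 ≤ 88 is true
  account age > 1792 days: 2080 > 1792 is true
  role ∈ {auditor, guest, viewer}: editor is not in the set → false
  request region ∈ {ap-south, eu-west, sa-east}: ap-south is in the set → true
Combine:
[1.2] NOT true = false
[1] false OR false OR false = false
[2] true OR false OR true = true
[3] true OR false = true
[4.2] NOT false = true
[4] true OR true = true
[root] false AND true AND true AND true = false
Overall: false → denied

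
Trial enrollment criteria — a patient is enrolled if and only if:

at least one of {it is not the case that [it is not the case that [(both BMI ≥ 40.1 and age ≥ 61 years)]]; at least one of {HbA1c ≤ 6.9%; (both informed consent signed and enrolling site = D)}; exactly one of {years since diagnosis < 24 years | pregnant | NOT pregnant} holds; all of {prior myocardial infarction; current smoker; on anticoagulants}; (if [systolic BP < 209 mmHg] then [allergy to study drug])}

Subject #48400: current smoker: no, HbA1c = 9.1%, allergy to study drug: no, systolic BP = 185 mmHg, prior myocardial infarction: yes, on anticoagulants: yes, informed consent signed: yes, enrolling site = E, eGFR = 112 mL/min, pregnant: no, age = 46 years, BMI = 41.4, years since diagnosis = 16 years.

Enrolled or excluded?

Atomic conditions:
  BMI ≥ 40.1: 41.4 ≥ 40.1 is true
  age ≥ 61 years: 46 ≥ 61 is false
  HbA1c ≤ 6.9%: 9.1 ≤ 6.9 is false
  informed consent signed: yes → true
  enrolling site = D: E == D is false
  years since diagnosis < 24 years: 16 < 24 is true
  pregnant: no → false
  NOT pregnant: no → true
  prior myocardial infarction: yes → true
  current smoker: no → false
  on anticoagulants: yes → true
  systolic BP < 209 mmHg: 185 < 209 is true
  allergy to study drug: no → false
Combine:
[1.1.1] true AND false = false
[1.1] NOT false = true
[1] NOT true = false
[2.2] true AND false = false
[2] false OR false = false
[3] exactly-one(true, false, true) = false
[4] true AND false AND true = false
[5] true → false = false
[root] false OR false OR false OR false OR false = false
Overall: false → excluded

Excluded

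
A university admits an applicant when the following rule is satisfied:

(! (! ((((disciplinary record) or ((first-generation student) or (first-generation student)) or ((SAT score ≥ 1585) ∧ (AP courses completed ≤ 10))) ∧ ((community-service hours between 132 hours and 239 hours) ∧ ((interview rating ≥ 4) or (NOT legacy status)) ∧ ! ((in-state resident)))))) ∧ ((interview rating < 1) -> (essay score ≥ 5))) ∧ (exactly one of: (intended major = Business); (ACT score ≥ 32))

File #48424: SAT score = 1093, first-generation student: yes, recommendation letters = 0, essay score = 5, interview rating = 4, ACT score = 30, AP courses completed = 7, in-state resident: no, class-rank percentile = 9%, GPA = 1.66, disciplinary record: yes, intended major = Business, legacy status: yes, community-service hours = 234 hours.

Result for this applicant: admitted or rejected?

Atomic conditions:
  disciplinary record: yes → true
  first-generation student: yes → true
  SAT score ≥ 1585: 1093 ≥ 1585 is false
  AP courses completed ≤ 10: 7 ≤ 10 is true
  community-service hours between 132 hours and 239 hours: 234 in [132, 239] is true
  interview rating ≥ 4: 4 ≥ 4 is true
  NOT legacy status: yes → false
  in-state resident: no → false
  interview rating < 1: 4 < 1 is false
  essay score ≥ 5: 5 ≥ 5 is true
  intended major = Business: Business == Business is true
  ACT score ≥ 32: 30 ≥ 32 is false
Combine:
[1.1.1.1.1.2] true OR true = true
[1.1.1.1.1.3] false AND true = false
[1.1.1.1.1] true OR true OR false = true
[1.1.1.1.2.2] true OR false = true
[1.1.1.1.2.3] NOT false = true
[1.1.1.1.2] true AND true AND true = true
[1.1.1.1] true AND true = true
[1.1.1] NOT true = false
[1.1] NOT false = true
[1.2] false → true (antecedent false ⇒ implication holds) = true
[1] true AND true = true
[2] exactly-one(true, false) = true
[root] true AND true = true
Overall: true → admitted

Admitted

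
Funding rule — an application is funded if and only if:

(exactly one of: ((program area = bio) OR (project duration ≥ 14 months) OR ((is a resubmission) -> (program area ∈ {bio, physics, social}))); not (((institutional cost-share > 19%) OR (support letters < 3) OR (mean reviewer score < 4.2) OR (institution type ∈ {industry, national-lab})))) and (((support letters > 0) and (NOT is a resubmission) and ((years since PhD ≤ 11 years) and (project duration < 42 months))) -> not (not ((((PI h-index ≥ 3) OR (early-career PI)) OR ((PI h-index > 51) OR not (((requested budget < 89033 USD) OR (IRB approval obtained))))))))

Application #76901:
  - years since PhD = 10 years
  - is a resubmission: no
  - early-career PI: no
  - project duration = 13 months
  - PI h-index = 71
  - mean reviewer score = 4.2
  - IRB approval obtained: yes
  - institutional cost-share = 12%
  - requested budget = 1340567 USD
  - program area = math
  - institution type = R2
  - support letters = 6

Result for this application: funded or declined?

Atomic conditions:
  program area = bio: math == bio is false
  project duration ≥ 14 months: 13 ≥ 14 is false
  is a resubmission: no → false
  program area ∈ {bio, physics, social}: math is not in the set → false
  institutional cost-share > 19%: 12 > 19 is false
  support letters < 3: 6 < 3 is false
  mean reviewer score < 4.2: 4.2 < 4.2 is false
  institution type ∈ {industry, national-lab}: R2 is not in the set → false
  support letters > 0: 6 > 0 is true
  NOT is a resubmission: no → true
  years since PhD ≤ 11 years: 10 ≤ 11 is true
  project duration < 42 months: 13 < 42 is true
  PI h-index ≥ 3: 71 ≥ 3 is true
  early-career PI: no → false
  PI h-index > 51: 71 > 51 is true
  requested budget < 89033 USD: 1340567 < 89033 is false
  IRB approval obtained: yes → true
Combine:
[1.1.3] false → false (antecedent false ⇒ implication holds) = true
[1.1] false OR false OR true = true
[1.2.1] false OR false OR false OR false = false
[1.2] NOT false = true
[1] exactly-one(true, true) = false
[2.1.3] true AND true = true
[2.1] true AND true AND true = true
[2.2.1.1.1] true OR false = true
[2.2.1.1.2.2.1] false OR true = true
[2.2.1.1.2.2] NOT true = false
[2.2.1.1.2] true OR false = true
[2.2.1.1] true OR true = true
[2.2.1] NOT true = false
[2.2] NOT false = true
[2] true → true = true
[root] false AND true = false
Overall: false → declined

Declined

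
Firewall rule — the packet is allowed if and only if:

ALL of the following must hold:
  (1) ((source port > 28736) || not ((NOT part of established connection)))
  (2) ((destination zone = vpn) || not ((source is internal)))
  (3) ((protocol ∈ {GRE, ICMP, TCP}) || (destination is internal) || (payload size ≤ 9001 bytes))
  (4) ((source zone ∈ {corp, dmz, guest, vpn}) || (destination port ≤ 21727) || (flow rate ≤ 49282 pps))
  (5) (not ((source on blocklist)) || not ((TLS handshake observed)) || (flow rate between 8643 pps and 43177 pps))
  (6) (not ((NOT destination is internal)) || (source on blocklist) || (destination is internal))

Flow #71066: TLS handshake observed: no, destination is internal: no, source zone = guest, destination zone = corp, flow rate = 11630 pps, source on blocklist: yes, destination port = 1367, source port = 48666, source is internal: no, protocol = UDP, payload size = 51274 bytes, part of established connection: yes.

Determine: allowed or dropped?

Atomic conditions:
  source port > 28736: 48666 > 28736 is true
  NOT part of established connection: yes → false
  destination zone = vpn: corp == vpn is false
  source is internal: no → false
  protocol ∈ {GRE, ICMP, TCP}: UDP is not in the set → false
  destination is internal: no → false
  payload size ≤ 9001 bytes: 51274 ≤ 9001 is false
  source zone ∈ {corp, dmz, guest, vpn}: guest is in the set → true
  destination port ≤ 21727: 1367 ≤ 21727 is true
  flow rate ≤ 49282 pps: 11630 ≤ 49282 is true
  source on blocklist: yes → true
  TLS handshake observed: no → false
  flow rate between 8643 pps and 43177 pps: 11630 in [8643, 43177] is true
  NOT destination is internal: no → true
Combine:
[1.2] NOT false = true
[1] true OR true = true
[2.2] NOT false = true
[2] false OR true = true
[3] false OR false OR false = false
[4] true OR true OR true = true
[5.1] NOT true = false
[5.2] NOT false = true
[5] false OR true OR true = true
[6.1] NOT true = false
[6] false OR true OR false = true
[root] true AND true AND false AND true AND true AND true = false
Overall: false → dropped

Dropped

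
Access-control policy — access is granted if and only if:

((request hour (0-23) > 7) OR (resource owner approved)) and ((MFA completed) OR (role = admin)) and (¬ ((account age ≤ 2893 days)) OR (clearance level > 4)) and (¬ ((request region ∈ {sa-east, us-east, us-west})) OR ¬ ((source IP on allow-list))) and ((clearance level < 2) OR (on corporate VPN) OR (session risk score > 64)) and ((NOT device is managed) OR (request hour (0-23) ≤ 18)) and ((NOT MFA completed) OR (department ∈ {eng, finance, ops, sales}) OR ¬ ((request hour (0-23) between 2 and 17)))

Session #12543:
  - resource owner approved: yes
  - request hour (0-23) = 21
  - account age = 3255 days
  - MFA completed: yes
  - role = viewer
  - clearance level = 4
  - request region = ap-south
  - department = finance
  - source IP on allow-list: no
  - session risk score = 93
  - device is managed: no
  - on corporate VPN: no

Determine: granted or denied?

Granted

Atomic conditions:
  request hour (0-23) > 7: 21 > 7 is true
  resource owner approved: yes → true
  MFA completed: yes → true
  role = admin: viewer == admin is false
  account age ≤ 2893 days: 3255 ≤ 2893 is false
  clearance level > 4: 4 > 4 is false
  request region ∈ {sa-east, us-east, us-west}: ap-south is not in the set → false
  source IP on allow-list: no → false
  clearance level < 2: 4 < 2 is false
  on corporate VPN: no → false
  session risk score > 64: 93 > 64 is true
  NOT device is managed: no → true
  request hour (0-23) ≤ 18: 21 ≤ 18 is false
  NOT MFA completed: yes → false
  department ∈ {eng, finance, ops, sales}: finance is in the set → true
  request hour (0-23) between 2 and 17: 21 in [2, 17] is false
Combine:
[1] true OR true = true
[2] true OR false = true
[3.1] NOT false = true
[3] true OR false = true
[4.1] NOT false = true
[4.2] NOT false = true
[4] true OR true = true
[5] false OR false OR true = true
[6] true OR false = true
[7.3] NOT false = true
[7] false OR true OR true = true
[root] true AND true AND true AND true AND true AND true AND true = true
Overall: true → granted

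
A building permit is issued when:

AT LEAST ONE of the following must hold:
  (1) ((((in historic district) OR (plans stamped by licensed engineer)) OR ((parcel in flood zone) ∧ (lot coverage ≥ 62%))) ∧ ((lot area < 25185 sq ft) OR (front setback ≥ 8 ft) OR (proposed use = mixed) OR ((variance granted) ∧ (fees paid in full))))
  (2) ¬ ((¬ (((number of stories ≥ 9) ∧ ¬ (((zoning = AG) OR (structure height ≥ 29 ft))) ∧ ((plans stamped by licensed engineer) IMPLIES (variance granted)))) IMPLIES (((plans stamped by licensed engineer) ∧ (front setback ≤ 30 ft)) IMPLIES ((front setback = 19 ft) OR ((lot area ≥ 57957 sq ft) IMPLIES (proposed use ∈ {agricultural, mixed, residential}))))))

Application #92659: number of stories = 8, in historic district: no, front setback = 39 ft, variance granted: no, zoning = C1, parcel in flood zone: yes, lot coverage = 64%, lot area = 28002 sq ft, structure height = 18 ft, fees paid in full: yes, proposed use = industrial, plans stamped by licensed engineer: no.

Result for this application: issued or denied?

Issued

Atomic conditions:
  in historic district: no → false
  plans stamped by licensed engineer: no → false
  parcel in flood zone: yes → true
  lot coverage ≥ 62%: 64 ≥ 62 is true
  lot area < 25185 sq ft: 28002 < 25185 is false
  front setback ≥ 8 ft: 39 ≥ 8 is true
  proposed use = mixed: industrial == mixed is false
  variance granted: no → false
  fees paid in full: yes → true
  number of stories ≥ 9: 8 ≥ 9 is false
  zoning = AG: C1 == AG is false
  structure height ≥ 29 ft: 18 ≥ 29 is false
  front setback ≤ 30 ft: 39 ≤ 30 is false
  front setback = 19 ft: 39 == 19 is false
  lot area ≥ 57957 sq ft: 28002 ≥ 57957 is false
  proposed use ∈ {agricultural, mixed, residential}: industrial is not in the set → false
Combine:
[1.1.1] false OR false = false
[1.1.2] true AND true = true
[1.1] false OR true = true
[1.2.4] false AND true = false
[1.2] false OR true OR false OR false = true
[1] true AND true = true
[2.1.1.1.2.1] false OR false = false
[2.1.1.1.2] NOT false = true
[2.1.1.1.3] false → false (antecedent false ⇒ implication holds) = true
[2.1.1.1] false AND true AND true = false
[2.1.1] NOT false = true
[2.1.2.1] false AND false = false
[2.1.2.2.2] false → false (antecedent false ⇒ implication holds) = true
[2.1.2.2] false OR true = true
[2.1.2] false → true (antecedent false ⇒ implication holds) = true
[2.1] true → true = true
[2] NOT true = false
[root] true OR false = true
Overall: true → issued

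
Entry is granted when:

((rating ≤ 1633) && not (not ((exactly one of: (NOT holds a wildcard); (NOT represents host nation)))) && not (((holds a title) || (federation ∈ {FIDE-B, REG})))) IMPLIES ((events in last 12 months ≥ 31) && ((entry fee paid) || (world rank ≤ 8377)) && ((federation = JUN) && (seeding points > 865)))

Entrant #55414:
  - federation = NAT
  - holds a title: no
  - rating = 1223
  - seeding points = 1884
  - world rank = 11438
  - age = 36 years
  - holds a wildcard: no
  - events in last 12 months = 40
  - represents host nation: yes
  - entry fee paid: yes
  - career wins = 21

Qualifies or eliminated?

Atomic conditions:
  rating ≤ 1633: 1223 ≤ 1633 is true
  NOT holds a wildcard: no → true
  NOT represents host nation: yes → false
  holds a title: no → false
  federation ∈ {FIDE-B, REG}: NAT is not in the set → false
  events in last 12 months ≥ 31: 40 ≥ 31 is true
  entry fee paid: yes → true
  world rank ≤ 8377: 11438 ≤ 8377 is false
  federation = JUN: NAT == JUN is false
  seeding points > 865: 1884 > 865 is true
Combine:
[1.2.1.1] exactly-one(true, false) = true
[1.2.1] NOT true = false
[1.2] NOT false = true
[1.3.1] false OR false = false
[1.3] NOT false = true
[1] true AND true AND true = true
[2.2] true OR false = true
[2.3] false AND true = false
[2] true AND true AND false = false
[root] true → false = false
Overall: false → eliminated

Eliminated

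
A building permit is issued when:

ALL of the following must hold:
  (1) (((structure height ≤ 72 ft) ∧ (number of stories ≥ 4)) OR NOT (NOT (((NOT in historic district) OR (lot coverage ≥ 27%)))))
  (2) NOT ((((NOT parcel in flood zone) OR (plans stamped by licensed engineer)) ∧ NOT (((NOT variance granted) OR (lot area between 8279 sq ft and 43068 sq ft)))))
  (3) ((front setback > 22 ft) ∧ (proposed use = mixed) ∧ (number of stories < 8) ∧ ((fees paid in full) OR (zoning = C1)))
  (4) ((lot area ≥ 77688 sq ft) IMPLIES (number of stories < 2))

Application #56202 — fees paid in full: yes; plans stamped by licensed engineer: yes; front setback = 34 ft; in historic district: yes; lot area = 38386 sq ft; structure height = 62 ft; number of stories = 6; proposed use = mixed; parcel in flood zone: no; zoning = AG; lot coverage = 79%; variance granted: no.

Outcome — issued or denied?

Issued

Atomic conditions:
  structure height ≤ 72 ft: 62 ≤ 72 is true
  number of stories ≥ 4: 6 ≥ 4 is true
  NOT in historic district: yes → false
  lot coverage ≥ 27%: 79 ≥ 27 is true
  NOT parcel in flood zone: no → true
  plans stamped by licensed engineer: yes → true
  NOT variance granted: no → true
  lot area between 8279 sq ft and 43068 sq ft: 38386 in [8279, 43068] is true
  front setback > 22 ft: 34 > 22 is true
  proposed use = mixed: mixed == mixed is true
  number of stories < 8: 6 < 8 is true
  fees paid in full: yes → true
  zoning = C1: AG == C1 is false
  lot area ≥ 77688 sq ft: 38386 ≥ 77688 is false
  number of stories < 2: 6 < 2 is false
Combine:
[1.1] true AND true = true
[1.2.1.1] false OR true = true
[1.2.1] NOT true = false
[1.2] NOT false = true
[1] true OR true = true
[2.1.1] true OR true = true
[2.1.2.1] true OR true = true
[2.1.2] NOT true = false
[2.1] true AND false = false
[2] NOT false = true
[3.4] true OR false = true
[3] true AND true AND true AND true = true
[4] false → false (antecedent false ⇒ implication holds) = true
[root] true AND true AND true AND true = true
Overall: true → issued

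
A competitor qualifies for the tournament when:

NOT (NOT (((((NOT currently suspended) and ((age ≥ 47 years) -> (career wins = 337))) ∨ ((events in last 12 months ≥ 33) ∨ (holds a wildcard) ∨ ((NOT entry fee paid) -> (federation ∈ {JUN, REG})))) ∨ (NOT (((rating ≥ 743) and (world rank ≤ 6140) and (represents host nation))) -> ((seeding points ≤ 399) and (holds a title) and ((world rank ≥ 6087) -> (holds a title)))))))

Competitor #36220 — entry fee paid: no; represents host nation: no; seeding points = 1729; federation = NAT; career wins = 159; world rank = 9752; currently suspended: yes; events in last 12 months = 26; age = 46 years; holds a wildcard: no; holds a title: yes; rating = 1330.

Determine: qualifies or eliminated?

Eliminated

Atomic conditions:
  NOT currently suspended: yes → false
  age ≥ 47 years: 46 ≥ 47 is false
  career wins = 337: 159 == 337 is false
  events in last 12 months ≥ 33: 26 ≥ 33 is false
  holds a wildcard: no → false
  NOT entry fee paid: no → true
  federation ∈ {JUN, REG}: NAT is not in the set → false
  rating ≥ 743: 1330 ≥ 743 is true
  world rank ≤ 6140: 9752 ≤ 6140 is false
  represents host nation: no → false
  seeding points ≤ 399: 1729 ≤ 399 is false
  holds a title: yes → true
  world rank ≥ 6087: 9752 ≥ 6087 is true
Combine:
[1.1.1.1.2] false → false (antecedent false ⇒ implication holds) = true
[1.1.1.1] false AND true = false
[1.1.1.2.3] true → false = false
[1.1.1.2] false OR false OR false = false
[1.1.1] false OR false = false
[1.1.2.1.1] true AND false AND false = false
[1.1.2.1] NOT false = true
[1.1.2.2.3] true → true = true
[1.1.2.2] false AND true AND true = false
[1.1.2] true → false = false
[1.1] false OR false = false
[1] NOT false = true
[root] NOT true = false
Overall: false → eliminated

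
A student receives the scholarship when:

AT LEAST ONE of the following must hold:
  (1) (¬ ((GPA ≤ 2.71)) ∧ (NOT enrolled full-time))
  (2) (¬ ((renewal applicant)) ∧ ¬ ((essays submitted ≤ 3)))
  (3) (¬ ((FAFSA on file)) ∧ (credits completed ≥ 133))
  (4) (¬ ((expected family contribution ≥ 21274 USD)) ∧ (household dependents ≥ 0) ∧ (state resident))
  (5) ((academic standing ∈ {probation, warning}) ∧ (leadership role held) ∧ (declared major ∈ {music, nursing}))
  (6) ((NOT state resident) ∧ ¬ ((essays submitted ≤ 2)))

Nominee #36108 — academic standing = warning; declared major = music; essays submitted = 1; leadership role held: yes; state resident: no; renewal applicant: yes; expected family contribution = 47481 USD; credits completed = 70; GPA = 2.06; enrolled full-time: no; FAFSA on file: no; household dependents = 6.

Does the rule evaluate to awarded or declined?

Atomic conditions:
  GPA ≤ 2.71: 2.06 ≤ 2.71 is true
  NOT enrolled full-time: no → true
  renewal applicant: yes → true
  essays submitted ≤ 3: 1 ≤ 3 is true
  FAFSA on file: no → false
  credits completed ≥ 133: 70 ≥ 133 is false
  expected family contribution ≥ 21274 USD: 47481 ≥ 21274 is true
  household dependents ≥ 0: 6 ≥ 0 is true
  state resident: no → false
  academic standing ∈ {probation, warning}: warning is in the set → true
  leadership role held: yes → true
  declared major ∈ {music, nursing}: music is in the set → true
  NOT state resident: no → true
  essays submitted ≤ 2: 1 ≤ 2 is true
Combine:
[1.1] NOT true = false
[1] false AND true = false
[2.1] NOT true = false
[2.2] NOT true = false
[2] false AND false = false
[3.1] NOT false = true
[3] true AND false = false
[4.1] NOT true = false
[4] false AND true AND false = false
[5] true AND true AND true = true
[6.2] NOT true = false
[6] true AND false = false
[root] false OR false OR false OR false OR true OR false = true
Overall: true → awarded

Awarded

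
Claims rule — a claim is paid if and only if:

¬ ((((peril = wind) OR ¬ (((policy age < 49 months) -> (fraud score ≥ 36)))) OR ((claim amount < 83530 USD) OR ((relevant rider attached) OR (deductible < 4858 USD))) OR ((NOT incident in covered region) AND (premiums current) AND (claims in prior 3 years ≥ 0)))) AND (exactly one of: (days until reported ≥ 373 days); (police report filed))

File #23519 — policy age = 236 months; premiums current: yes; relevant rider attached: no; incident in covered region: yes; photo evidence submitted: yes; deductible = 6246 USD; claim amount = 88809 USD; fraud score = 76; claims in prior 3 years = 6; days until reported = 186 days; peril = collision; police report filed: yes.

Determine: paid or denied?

Atomic conditions:
  peril = wind: collision == wind is false
  policy age < 49 months: 236 < 49 is false
  fraud score ≥ 36: 76 ≥ 36 is true
  claim amount < 83530 USD: 88809 < 83530 is false
  relevant rider attached: no → false
  deductible < 4858 USD: 6246 < 4858 is false
  NOT incident in covered region: yes → false
  premiums current: yes → true
  claims in prior 3 years ≥ 0: 6 ≥ 0 is true
  days until reported ≥ 373 days: 186 ≥ 373 is false
  police report filed: yes → true
Combine:
[1.1.1.2.1] false → true (antecedent false ⇒ implication holds) = true
[1.1.1.2] NOT true = false
[1.1.1] false OR false = false
[1.1.2.2] false OR false = false
[1.1.2] false OR false = false
[1.1.3] false AND true AND true = false
[1.1] false OR false OR false = false
[1] NOT false = true
[2] exactly-one(false, true) = true
[root] true AND true = true
Overall: true → paid

Paid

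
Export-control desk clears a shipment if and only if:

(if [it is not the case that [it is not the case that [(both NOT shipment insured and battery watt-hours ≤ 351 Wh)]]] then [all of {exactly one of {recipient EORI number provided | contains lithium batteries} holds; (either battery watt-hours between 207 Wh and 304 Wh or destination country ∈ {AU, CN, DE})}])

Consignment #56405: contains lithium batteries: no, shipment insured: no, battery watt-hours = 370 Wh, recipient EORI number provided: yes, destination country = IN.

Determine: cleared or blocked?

Atomic conditions:
  NOT shipment insured: no → true
  battery watt-hours ≤ 351 Wh: 370 ≤ 351 is false
  recipient EORI number provided: yes → true
  contains lithium batteries: no → false
  battery watt-hours between 207 Wh and 304 Wh: 370 in [207, 304] is false
  destination country ∈ {AU, CN, DE}: IN is not in the set → false
Combine:
[1.1.1] true AND false = false
[1.1] NOT false = true
[1] NOT true = false
[2.1] exactly-one(true, false) = true
[2.2] false OR false = false
[2] true AND false = false
[root] false → false (antecedent false ⇒ implication holds) = true
Overall: true → cleared

Cleared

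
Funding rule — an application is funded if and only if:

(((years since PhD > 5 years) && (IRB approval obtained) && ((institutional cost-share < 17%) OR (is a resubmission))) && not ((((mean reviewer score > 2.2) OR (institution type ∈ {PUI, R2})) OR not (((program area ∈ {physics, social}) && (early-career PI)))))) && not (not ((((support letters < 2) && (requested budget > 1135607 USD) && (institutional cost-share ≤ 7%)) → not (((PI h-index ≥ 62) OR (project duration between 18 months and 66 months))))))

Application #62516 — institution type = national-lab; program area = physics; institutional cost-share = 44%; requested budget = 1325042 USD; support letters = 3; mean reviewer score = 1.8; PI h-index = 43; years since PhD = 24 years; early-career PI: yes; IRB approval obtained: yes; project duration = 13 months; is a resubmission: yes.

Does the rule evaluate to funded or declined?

Atomic conditions:
  years since PhD > 5 years: 24 > 5 is true
  IRB approval obtained: yes → true
  institutional cost-share < 17%: 44 < 17 is false
  is a resubmission: yes → true
  mean reviewer score > 2.2: 1.8 > 2.2 is false
  institution type ∈ {PUI, R2}: national-lab is not in the set → false
  program area ∈ {physics, social}: physics is in the set → true
  early-career PI: yes → true
  support letters < 2: 3 < 2 is false
  requested budget > 1135607 USD: 1325042 > 1135607 is true
  institutional cost-share ≤ 7%: 44 ≤ 7 is false
  PI h-index ≥ 62: 43 ≥ 62 is false
  project duration between 18 months and 66 months: 13 in [18, 66] is false
Combine:
[1.1.3] false OR true = true
[1.1] true AND true AND true = true
[1.2.1.1] false OR false = false
[1.2.1.2.1] true AND true = true
[1.2.1.2] NOT true = false
[1.2.1] false OR false = false
[1.2] NOT false = true
[1] true AND true = true
[2.1.1.1] false AND true AND false = false
[2.1.1.2.1] false OR false = false
[2.1.1.2] NOT false = true
[2.1.1] false → true (antecedent false ⇒ implication holds) = true
[2.1] NOT true = false
[2] NOT false = true
[root] true AND true = true
Overall: true → funded

Funded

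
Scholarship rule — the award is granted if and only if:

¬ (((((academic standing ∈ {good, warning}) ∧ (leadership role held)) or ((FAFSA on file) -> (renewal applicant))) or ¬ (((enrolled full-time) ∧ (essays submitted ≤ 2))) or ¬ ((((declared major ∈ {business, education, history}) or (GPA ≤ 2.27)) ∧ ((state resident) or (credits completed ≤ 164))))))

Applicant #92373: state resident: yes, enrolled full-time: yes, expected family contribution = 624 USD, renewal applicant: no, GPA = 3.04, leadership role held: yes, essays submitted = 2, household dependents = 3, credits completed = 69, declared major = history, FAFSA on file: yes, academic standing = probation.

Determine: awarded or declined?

Atomic conditions:
  academic standing ∈ {good, warning}: probation is not in the set → false
  leadership role held: yes → true
  FAFSA on file: yes → true
  renewal applicant: no → false
  enrolled full-time: yes → true
  essays submitted ≤ 2: 2 ≤ 2 is true
  declared major ∈ {business, education, history}: history is in the set → true
  GPA ≤ 2.27: 3.04 ≤ 2.27 is false
  state resident: yes → true
  credits completed ≤ 164: 69 ≤ 164 is true
Combine:
[1.1.1] false AND true = false
[1.1.2] true → false = false
[1.1] false OR false = false
[1.2.1] true AND true = true
[1.2] NOT true = false
[1.3.1.1] true OR false = true
[1.3.1.2] true OR true = true
[1.3.1] true AND true = true
[1.3] NOT true = false
[1] false OR false OR false = false
[root] NOT false = true
Overall: true → awarded

Awarded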